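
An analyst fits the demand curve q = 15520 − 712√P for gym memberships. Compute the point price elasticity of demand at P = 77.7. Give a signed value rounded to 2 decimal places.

dq/dP = −712/(2√P) = -40.3868. At P = 77.7, q = 9243.89.
Ed = (dq/dP)·(P/q) = (-40.3868) × (77.7/9243.89) = -0.3394…

-0.34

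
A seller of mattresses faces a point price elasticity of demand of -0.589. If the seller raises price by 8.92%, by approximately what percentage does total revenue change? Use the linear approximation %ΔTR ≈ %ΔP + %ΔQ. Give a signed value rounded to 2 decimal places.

%ΔQ ≈ Ed × %ΔP = (-0.589) × (+8.92%) = -5.2539%
%ΔTR ≈ %ΔP + %ΔQ = (+8.92%) + (-5.2539%) = +3.6661%

+3.67%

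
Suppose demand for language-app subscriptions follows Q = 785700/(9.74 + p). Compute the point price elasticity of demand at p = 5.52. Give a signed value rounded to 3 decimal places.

dQ/dp = −785700/(9.74 + p)² = -3374.02. At p = 5.52, Q = 51487.5.
Ed = (dQ/dp)·(p/Q) = (-3374.02) × (5.52/51487.5) = -0.36173…

-0.362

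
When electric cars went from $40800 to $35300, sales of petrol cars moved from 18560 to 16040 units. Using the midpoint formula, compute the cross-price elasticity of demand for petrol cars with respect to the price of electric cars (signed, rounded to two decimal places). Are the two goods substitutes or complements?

%ΔQ_{petrol cars} = (16040 − 18560)/avg = -2520/17300 = -0.145664…
%ΔP_{electric cars} = (35300 − 40800)/avg = -5500/38050 = -0.144546…
E_cross = (-2520/17300) / (-5500/38050) = 1.0077…
E_cross > 0 ⇒ the goods are substitutes.

1.01; substitutes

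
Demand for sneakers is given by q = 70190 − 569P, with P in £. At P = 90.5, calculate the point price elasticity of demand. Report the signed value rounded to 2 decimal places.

-2.75

dq/dP = −569. At P = 90.5, q = 70190 − 569(90.5) = 18695.5.
Ed = (dq/dP)·(P/q) = −569 × (90.5/18695.5) = -2.7543…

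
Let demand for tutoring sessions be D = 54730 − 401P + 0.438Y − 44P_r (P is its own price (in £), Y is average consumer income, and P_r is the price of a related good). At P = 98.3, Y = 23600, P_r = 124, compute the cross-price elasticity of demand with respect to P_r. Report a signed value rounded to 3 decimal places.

-0.270

At the given values, D = 54730 − 401(98.3) + 0.438(23600) − 44(124) = 20192.5.
∂D/∂P_r = -44.
E = (-44) × (124/20192.5) = -0.27019…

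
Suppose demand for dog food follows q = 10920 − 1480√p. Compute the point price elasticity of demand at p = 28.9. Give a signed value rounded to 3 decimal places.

dq/dp = −1480/(2√p) = -137.652. At p = 28.9, q = 2963.71.
Ed = (dq/dp)·(p/q) = (-137.652) × (28.9/2963.71) = -1.34228…

-1.342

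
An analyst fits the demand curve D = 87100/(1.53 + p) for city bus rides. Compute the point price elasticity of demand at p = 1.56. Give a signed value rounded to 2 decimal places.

dD/dp = −87100/(1.53 + p)² = -9122.23. At p = 1.56, D = 28187.7.
Ed = (dD/dp)·(p/D) = (-9122.23) × (1.56/28187.7) = -0.5048…

-0.50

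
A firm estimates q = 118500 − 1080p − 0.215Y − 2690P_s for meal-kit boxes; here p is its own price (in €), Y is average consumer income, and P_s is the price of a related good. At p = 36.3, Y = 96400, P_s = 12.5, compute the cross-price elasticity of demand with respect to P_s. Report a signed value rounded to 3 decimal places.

At the given values, q = 118500 − 1080(36.3) − 0.215(96400) − 2690(12.5) = 24945.
∂q/∂P_s = -2690.
E = (-2690) × (12.5/24945) = -1.34796…

-1.348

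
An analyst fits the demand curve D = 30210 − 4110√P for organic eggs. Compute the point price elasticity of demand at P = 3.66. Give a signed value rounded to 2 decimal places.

dD/dP = −4110/(2√P) = -1074.17. At P = 3.66, D = 22347.1.
Ed = (dD/dP)·(P/D) = (-1074.17) × (3.66/22347.1) = -0.1759…

-0.18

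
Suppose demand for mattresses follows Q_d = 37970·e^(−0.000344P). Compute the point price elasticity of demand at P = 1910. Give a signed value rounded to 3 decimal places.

-0.657

dQ_d/dP = −0.000344·Q_d = -6.77096. At P = 1910, Q_d = 19683.
Ed = (dQ_d/dP)·(P/Q_d) = (-6.77096) × (1910/19683) = -0.65704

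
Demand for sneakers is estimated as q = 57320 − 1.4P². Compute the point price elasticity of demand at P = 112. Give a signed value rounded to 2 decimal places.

-0.88

dq/dP = −2·1.4·P = -313.6. At P = 112, q = 39758.4.
Ed = (dq/dP)·(P/q) = (-313.6) × (112/39758.4) = -0.8834…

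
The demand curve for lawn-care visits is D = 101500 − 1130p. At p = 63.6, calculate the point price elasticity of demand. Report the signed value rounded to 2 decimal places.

dD/dp = −1130. At p = 63.6, D = 101500 − 1130(63.6) = 29632.
Ed = (dD/dp)·(p/D) = −1130 × (63.6/29632) = -2.4253…

-2.43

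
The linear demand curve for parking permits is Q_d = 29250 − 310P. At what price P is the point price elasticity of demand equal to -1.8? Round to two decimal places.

60.66

Ed = −310P/(29250 − 310P). Set this equal to -1.8:
310P = 1.8·(29250 − 310P) ⇒ 310P(1 + 1.8) = 1.8·29250
P = 1.8·29250 / (310·2.8) = 60.6566…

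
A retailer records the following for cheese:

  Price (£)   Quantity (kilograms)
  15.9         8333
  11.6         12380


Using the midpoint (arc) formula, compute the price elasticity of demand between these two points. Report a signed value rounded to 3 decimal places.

-1.250

%ΔQ = (12380 − 8333) / [(8333 + 12380)/2] = 4047/10356.5 = 0.390769…
%ΔP = (11.6 − 15.9) / [(15.9 + 11.6)/2] = -4.3/13.75 = -0.312727…
Arc Ed = %ΔQ / %ΔP = (4047/10356.5) / (-4.3/13.75) = -1.24955…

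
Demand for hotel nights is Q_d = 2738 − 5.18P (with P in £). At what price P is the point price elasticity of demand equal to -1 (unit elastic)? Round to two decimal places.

264.29

Ed = −5.18P/(2738 − 5.18P). Set this equal to -1:
5.18P = 1·(2738 − 5.18P) ⇒ 5.18P(1 + 1) = 1·2738
P = 1·2738 / (5.18·2) = 264.2857…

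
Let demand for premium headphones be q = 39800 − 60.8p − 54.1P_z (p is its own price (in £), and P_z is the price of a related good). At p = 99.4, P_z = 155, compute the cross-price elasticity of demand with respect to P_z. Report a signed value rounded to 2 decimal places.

-0.33

At the given values, q = 39800 − 60.8(99.4) − 54.1(155) = 25370.98.
∂q/∂P_z = -54.1.
E = (-54.1) × (155/25370.98) = -0.3305…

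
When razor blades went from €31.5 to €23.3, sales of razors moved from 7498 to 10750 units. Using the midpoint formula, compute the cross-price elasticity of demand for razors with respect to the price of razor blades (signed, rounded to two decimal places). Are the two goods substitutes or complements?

%ΔQ_{razors} = (10750 − 7498)/avg = 3252/9124 = 0.356422…
%ΔP_{razor blades} = (23.3 − 31.5)/avg = -8.2/27.4 = -0.299270…
E_cross = (3252/9124) / (-8.2/27.4) = -1.1909…
E_cross < 0 ⇒ the goods are complements.

-1.19; complements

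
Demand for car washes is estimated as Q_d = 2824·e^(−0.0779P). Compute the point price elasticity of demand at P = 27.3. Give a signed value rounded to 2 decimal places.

dQ_d/dP = −0.0779·Q_d = -26.2302. At P = 27.3, Q_d = 336.716.
Ed = (dQ_d/dP)·(P/Q_d) = (-26.2302) × (27.3/336.716) = -2.1266…

-2.13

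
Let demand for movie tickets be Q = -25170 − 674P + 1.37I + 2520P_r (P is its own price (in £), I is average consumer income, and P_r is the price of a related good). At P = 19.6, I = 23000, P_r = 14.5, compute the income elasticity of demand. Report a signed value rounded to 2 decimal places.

At the given values, Q = -25170 − 674(19.6) + 1.37(23000) + 2520(14.5) = 29669.6.
∂Q/∂I = 1.37.
E = (1.37) × (23000/29669.6) = 1.0620…

1.06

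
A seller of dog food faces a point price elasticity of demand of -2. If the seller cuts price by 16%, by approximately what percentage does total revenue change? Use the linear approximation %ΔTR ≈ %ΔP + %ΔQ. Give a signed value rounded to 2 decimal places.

%ΔQ ≈ Ed × %ΔP = (-2) × (-16%) = +32.0000%
%ΔTR ≈ %ΔP + %ΔQ = (-16%) + (+32.0000%) = +16.0000%

+16.00%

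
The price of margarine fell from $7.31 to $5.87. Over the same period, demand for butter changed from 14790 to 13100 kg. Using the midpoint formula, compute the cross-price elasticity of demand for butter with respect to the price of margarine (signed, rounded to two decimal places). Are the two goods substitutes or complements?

0.55; substitutes

%ΔQ_{butter} = (13100 − 14790)/avg = -1690/13945 = -0.121190…
%ΔP_{margarine} = (5.87 − 7.31)/avg = -1.44/6.59 = -0.218512…
E_cross = (-1690/13945) / (-1.44/6.59) = 0.5546…
E_cross > 0 ⇒ the goods are substitutes.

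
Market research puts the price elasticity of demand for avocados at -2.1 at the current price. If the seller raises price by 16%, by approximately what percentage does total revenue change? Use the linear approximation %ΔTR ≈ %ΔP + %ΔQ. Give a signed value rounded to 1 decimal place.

-17.6%

%ΔQ ≈ Ed × %ΔP = (-2.1) × (+16%) = -33.6000%
%ΔTR ≈ %ΔP + %ΔQ = (+16%) + (-33.6000%) = -17.6000%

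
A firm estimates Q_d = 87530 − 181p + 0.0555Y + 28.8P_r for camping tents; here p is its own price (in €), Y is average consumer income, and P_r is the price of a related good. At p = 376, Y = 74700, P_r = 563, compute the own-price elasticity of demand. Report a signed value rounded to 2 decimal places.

-1.71

At the given values, Q_d = 87530 − 181(376) + 0.0555(74700) + 28.8(563) = 39834.25.
∂Q_d/∂p = −181.
E = (-181) × (376/39834.25) = -1.7084…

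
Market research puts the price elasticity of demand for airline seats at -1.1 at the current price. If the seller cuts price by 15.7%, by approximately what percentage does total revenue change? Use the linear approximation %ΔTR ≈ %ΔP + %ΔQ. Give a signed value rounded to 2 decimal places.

+1.57%

%ΔQ ≈ Ed × %ΔP = (-1.1) × (-15.7%) = +17.2700%
%ΔTR ≈ %ΔP + %ΔQ = (-15.7%) + (+17.2700%) = +1.5700%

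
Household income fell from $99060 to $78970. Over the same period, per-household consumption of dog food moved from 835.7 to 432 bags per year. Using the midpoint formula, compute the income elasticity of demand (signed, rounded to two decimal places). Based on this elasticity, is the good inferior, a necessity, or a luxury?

%ΔQ = (432 − 835.7)/[( 835.7 + 432)/2] = -403.7/633.85 = -0.636901…
%ΔIncome = (78970 − 99060)/[( 99060 + 78970)/2] = -20090/89015 = -0.225692…
E_income = (-403.7/633.85) / (-20090/89015) = 2.8219…
E_income > 1 ⇒ normal good, luxury.

2.82; luxury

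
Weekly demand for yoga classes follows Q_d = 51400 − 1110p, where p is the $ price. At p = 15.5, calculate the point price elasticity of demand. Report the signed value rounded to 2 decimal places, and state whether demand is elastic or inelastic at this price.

-0.50; inelastic

dQ_d/dp = −1110. At p = 15.5, Q_d = 51400 − 1110(15.5) = 34195.
Ed = (dQ_d/dp)·(p/Q_d) = −1110 × (15.5/34195) = -0.5031…
|Ed| = 0.50 < 1, so demand is inelastic.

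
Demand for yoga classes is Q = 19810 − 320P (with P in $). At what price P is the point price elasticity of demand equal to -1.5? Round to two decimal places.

37.14

Ed = −320P/(19810 − 320P). Set this equal to -1.5:
320P = 1.5·(19810 − 320P) ⇒ 320P(1 + 1.5) = 1.5·19810
P = 1.5·19810 / (320·2.5) = 37.1437…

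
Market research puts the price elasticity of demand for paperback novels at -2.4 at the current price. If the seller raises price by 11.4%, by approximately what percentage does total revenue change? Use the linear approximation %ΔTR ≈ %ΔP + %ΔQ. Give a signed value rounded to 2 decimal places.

%ΔQ ≈ Ed × %ΔP = (-2.4) × (+11.4%) = -27.3600%
%ΔTR ≈ %ΔP + %ΔQ = (+11.4%) + (-27.3600%) = -15.9600%

-15.96%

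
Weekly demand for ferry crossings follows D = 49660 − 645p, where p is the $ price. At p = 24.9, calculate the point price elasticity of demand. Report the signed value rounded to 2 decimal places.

dD/dp = −645. At p = 24.9, D = 49660 − 645(24.9) = 33599.5.
Ed = (dD/dp)·(p/D) = −645 × (24.9/33599.5) = -0.4779…

-0.48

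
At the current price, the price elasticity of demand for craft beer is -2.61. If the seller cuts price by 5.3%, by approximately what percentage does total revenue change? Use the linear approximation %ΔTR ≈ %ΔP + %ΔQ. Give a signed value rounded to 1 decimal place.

%ΔQ ≈ Ed × %ΔP = (-2.61) × (-5.3%) = +13.8330%
%ΔTR ≈ %ΔP + %ΔQ = (-5.3%) + (+13.8330%) = +8.5330%

+8.5%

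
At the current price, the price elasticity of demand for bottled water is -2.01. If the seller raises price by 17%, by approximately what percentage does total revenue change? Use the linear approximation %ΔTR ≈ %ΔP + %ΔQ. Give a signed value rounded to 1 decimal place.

-17.2%

%ΔQ ≈ Ed × %ΔP = (-2.01) × (+17%) = -34.1700%
%ΔTR ≈ %ΔP + %ΔQ = (+17%) + (-34.1700%) = -17.1700%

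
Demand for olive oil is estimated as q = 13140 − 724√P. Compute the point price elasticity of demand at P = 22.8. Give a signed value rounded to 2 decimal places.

-0.18

dq/dP = −724/(2√P) = -75.8126. At P = 22.8, q = 9682.95.
Ed = (dq/dP)·(P/q) = (-75.8126) × (22.8/9682.95) = -0.1785…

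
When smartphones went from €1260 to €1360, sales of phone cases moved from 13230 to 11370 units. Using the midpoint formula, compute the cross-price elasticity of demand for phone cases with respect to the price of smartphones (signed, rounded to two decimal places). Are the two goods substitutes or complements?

%ΔQ_{phone cases} = (11370 − 13230)/avg = -1860/12300 = -0.151219…
%ΔP_{smartphones} = (1360 − 1260)/avg = 100/1310 = 0.076335…
E_cross = (-1860/12300) / (100/1310) = -1.9809…
E_cross < 0 ⇒ the goods are complements.

-1.98; complements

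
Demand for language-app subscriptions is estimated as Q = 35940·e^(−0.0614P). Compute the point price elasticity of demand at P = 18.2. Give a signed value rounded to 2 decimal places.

-1.12

dQ/dP = −0.0614·Q = -721.824. At P = 18.2, Q = 11756.1.
Ed = (dQ/dP)·(P/Q) = (-721.824) × (18.2/11756.1) = -1.1174…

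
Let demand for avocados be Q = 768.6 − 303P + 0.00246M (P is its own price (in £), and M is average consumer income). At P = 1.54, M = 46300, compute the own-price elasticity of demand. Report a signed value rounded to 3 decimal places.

At the given values, Q = 768.6 − 303(1.54) + 0.00246(46300) = 415.878.
∂Q/∂P = −303.
E = (-303) × (1.54/415.878) = -1.12201…

-1.122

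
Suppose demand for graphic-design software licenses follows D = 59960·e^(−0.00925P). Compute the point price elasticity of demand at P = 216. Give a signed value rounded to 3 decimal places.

dD/dP = −0.00925·D = -75.2113. At P = 216, D = 8130.95.
Ed = (dD/dP)·(P/D) = (-75.2113) × (216/8130.95) = -1.998

-1.998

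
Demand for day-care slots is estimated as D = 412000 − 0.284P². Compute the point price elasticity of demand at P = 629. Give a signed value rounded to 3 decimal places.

-0.750

dD/dP = −2·0.284·P = -357.272. At P = 629, D = 299637.956.
Ed = (dD/dP)·(P/D) = (-357.272) × (629/299637.956) = -0.74998…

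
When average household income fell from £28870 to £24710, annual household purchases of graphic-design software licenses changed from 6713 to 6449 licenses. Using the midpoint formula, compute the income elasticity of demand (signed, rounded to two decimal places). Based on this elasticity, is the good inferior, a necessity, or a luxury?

%ΔQ = (6449 − 6713)/[( 6713 + 6449)/2] = -264/6581 = -0.040115…
%ΔIncome = (24710 − 28870)/[( 28870 + 24710)/2] = -4160/26790 = -0.155281…
E_income = (-264/6581) / (-4160/26790) = 0.2583…
0 < E_income < 1 ⇒ normal good, necessity.

0.26; necessity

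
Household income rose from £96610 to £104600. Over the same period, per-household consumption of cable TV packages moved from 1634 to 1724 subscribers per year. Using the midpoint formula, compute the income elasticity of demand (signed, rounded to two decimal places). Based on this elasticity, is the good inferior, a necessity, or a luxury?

0.67; necessity

%ΔQ = (1724 − 1634)/[( 1634 + 1724)/2] = 90/1679 = 0.053603…
%ΔIncome = (104600 − 96610)/[( 96610 + 104600)/2] = 7990/100605 = 0.079419…
E_income = (90/1679) / (7990/100605) = 0.6749…
0 < E_income < 1 ⇒ normal good, necessity.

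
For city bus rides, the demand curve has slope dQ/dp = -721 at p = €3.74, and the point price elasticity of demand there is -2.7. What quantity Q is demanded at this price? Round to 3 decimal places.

998.719

Ed = (dQ/dp)·(p/Q) ⇒ Q = (dQ/dp)·p/Ed = (-721)·3.74/(-2.7) = 998.71851…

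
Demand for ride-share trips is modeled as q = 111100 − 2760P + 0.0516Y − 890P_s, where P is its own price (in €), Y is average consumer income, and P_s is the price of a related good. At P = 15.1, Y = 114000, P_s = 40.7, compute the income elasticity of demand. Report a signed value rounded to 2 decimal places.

0.15

At the given values, q = 111100 − 2760(15.1) + 0.0516(114000) − 890(40.7) = 39083.4.
∂q/∂Y = 0.0516.
E = (0.0516) × (114000/39083.4) = 0.1505…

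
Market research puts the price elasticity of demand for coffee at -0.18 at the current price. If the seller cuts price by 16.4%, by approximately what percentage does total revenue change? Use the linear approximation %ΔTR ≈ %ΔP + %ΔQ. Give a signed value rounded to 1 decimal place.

-13.4%

%ΔQ ≈ Ed × %ΔP = (-0.18) × (-16.4%) = +2.9520%
%ΔTR ≈ %ΔP + %ΔQ = (-16.4%) + (+2.9520%) = -13.4480%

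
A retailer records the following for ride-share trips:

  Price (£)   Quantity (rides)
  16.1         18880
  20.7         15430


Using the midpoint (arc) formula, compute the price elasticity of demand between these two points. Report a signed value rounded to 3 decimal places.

-0.804

%ΔQ = (15430 − 18880) / [(18880 + 15430)/2] = -3450/17155 = -0.201107…
%ΔP = (20.7 − 16.1) / [(16.1 + 20.7)/2] = 4.6/18.4 = 0.25
Arc Ed = %ΔQ / %ΔP = (-3450/17155) / (4.6/18.4) = -0.80443…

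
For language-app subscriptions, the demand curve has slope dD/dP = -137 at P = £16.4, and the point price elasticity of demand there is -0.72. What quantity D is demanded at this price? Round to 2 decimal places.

Ed = (dD/dP)·(P/D) ⇒ D = (dD/dP)·P/Ed = (-137)·16.4/(-0.72) = 3120.5555…

3120.56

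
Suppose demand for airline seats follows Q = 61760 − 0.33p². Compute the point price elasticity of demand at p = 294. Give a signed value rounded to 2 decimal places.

-1.72

dQ/dp = −2·0.33·p = -194.04. At p = 294, Q = 33236.12.
Ed = (dQ/dp)·(p/Q) = (-194.04) × (294/33236.12) = -1.7164…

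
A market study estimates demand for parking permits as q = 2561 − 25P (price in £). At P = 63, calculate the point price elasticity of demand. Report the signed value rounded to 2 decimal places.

-1.60

dq/dP = −25. At P = 63, q = 2561 − 25(63) = 986.
Ed = (dq/dP)·(P/q) = −25 × (63/986) = -1.5973…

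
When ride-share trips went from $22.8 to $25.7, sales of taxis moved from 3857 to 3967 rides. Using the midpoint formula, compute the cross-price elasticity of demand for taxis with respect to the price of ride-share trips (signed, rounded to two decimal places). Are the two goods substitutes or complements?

%ΔQ_{taxis} = (3967 − 3857)/avg = 110/3912 = 0.028118…
%ΔP_{ride-share trips} = (25.7 − 22.8)/avg = 2.9/24.25 = 0.119587…
E_cross = (110/3912) / (2.9/24.25) = 0.2351…
E_cross > 0 ⇒ the goods are substitutes.

0.24; substitutes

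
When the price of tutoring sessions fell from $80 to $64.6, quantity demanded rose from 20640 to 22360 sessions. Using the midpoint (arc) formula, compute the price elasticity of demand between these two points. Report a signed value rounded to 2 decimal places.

-0.38

%ΔQ = (22360 − 20640) / [(20640 + 22360)/2] = 1720/21500 = 0.08
%ΔP = (64.6 − 80) / [(80 + 64.6)/2] = -15.4/72.3 = -0.213001…
Arc Ed = %ΔQ / %ΔP = (1720/21500) / (-15.4/72.3) = -0.3755…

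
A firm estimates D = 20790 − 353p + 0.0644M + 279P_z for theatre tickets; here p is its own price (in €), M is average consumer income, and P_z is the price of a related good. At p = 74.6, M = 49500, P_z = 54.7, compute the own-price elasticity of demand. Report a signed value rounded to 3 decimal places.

At the given values, D = 20790 − 353(74.6) + 0.0644(49500) + 279(54.7) = 12905.3.
∂D/∂p = −353.
E = (-353) × (74.6/12905.3) = -2.04054…

-2.041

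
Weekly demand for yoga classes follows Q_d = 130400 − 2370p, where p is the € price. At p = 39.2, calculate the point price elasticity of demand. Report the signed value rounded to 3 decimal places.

dQ_d/dp = −2370. At p = 39.2, Q_d = 130400 − 2370(39.2) = 37496.
Ed = (dQ_d/dp)·(p/Q_d) = −2370 × (39.2/37496) = -2.47770…

-2.478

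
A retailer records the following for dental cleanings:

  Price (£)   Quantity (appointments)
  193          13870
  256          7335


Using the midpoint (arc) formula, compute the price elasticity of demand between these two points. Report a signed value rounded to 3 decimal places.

-2.196

%ΔQ = (7335 − 13870) / [(13870 + 7335)/2] = -6535/10602.5 = -0.616364…
%ΔP = (256 − 193) / [(193 + 256)/2] = 63/224.5 = 0.280623…
Arc Ed = %ΔQ / %ΔP = (-6535/10602.5) / (63/224.5) = -2.19640…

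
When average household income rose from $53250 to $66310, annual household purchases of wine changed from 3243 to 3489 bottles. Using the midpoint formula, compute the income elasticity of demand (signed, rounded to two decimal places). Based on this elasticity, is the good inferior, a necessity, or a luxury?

0.33; necessity

%ΔQ = (3489 − 3243)/[( 3243 + 3489)/2] = 246/3366 = 0.073083…
%ΔIncome = (66310 − 53250)/[( 53250 + 66310)/2] = 13060/59780 = 0.218467…
E_income = (246/3366) / (13060/59780) = 0.3345…
0 < E_income < 1 ⇒ normal good, necessity.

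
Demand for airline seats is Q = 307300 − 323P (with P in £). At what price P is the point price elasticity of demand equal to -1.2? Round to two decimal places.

Ed = −323P/(307300 − 323P). Set this equal to -1.2:
323P = 1.2·(307300 − 323P) ⇒ 323P(1 + 1.2) = 1.2·307300
P = 1.2·307300 / (323·2.2) = 518.9417…

518.94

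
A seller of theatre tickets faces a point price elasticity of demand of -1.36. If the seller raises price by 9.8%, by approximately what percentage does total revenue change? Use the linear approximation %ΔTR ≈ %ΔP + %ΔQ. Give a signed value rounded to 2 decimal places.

%ΔQ ≈ Ed × %ΔP = (-1.36) × (+9.8%) = -13.3280%
%ΔTR ≈ %ΔP + %ΔQ = (+9.8%) + (-13.3280%) = -3.5280%

-3.53%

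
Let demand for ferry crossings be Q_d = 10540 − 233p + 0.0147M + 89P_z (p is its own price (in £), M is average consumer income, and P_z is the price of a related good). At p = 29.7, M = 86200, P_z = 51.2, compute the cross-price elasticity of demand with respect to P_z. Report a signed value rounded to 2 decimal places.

At the given values, Q_d = 10540 − 233(29.7) + 0.0147(86200) + 89(51.2) = 9443.84.
∂Q_d/∂P_z = 89.
E = (89) × (51.2/9443.84) = 0.4825…

0.48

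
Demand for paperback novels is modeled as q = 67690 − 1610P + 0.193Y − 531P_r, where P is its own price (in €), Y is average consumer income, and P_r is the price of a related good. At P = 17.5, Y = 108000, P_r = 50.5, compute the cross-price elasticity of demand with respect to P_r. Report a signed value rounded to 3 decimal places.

At the given values, q = 67690 − 1610(17.5) + 0.193(108000) − 531(50.5) = 33543.5.
∂q/∂P_r = -531.
E = (-531) × (50.5/33543.5) = -0.79942…

-0.799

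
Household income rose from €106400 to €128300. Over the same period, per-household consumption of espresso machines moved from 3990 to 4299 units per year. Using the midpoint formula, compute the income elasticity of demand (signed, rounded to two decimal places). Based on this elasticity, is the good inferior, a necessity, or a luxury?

0.40; necessity

%ΔQ = (4299 − 3990)/[( 3990 + 4299)/2] = 309/4144.5 = 0.074556…
%ΔIncome = (128300 − 106400)/[( 106400 + 128300)/2] = 21900/117350 = 0.186621…
E_income = (309/4144.5) / (21900/117350) = 0.3995…
0 < E_income < 1 ⇒ normal good, necessity.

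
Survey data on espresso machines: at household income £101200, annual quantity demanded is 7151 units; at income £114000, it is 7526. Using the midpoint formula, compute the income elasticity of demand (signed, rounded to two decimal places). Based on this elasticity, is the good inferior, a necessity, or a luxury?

0.43; necessity

%ΔQ = (7526 − 7151)/[( 7151 + 7526)/2] = 375/7338.5 = 0.051100…
%ΔIncome = (114000 − 101200)/[( 101200 + 114000)/2] = 12800/107600 = 0.118959…
E_income = (375/7338.5) / (12800/107600) = 0.4295…
0 < E_income < 1 ⇒ normal good, necessity.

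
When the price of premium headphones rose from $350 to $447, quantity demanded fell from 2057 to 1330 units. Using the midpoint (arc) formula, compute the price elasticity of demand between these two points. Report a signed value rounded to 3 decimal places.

-1.764

%ΔQ = (1330 − 2057) / [(2057 + 1330)/2] = -727/1693.5 = -0.429288…
%ΔP = (447 − 350) / [(350 + 447)/2] = 97/398.5 = 0.243412…
Arc Ed = %ΔQ / %ΔP = (-727/1693.5) / (97/398.5) = -1.76362…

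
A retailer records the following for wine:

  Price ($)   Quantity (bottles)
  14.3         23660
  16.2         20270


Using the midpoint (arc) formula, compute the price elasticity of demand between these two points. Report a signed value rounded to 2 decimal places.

%ΔQ = (20270 − 23660) / [(23660 + 20270)/2] = -3390/21965 = -0.154336…
%ΔP = (16.2 − 14.3) / [(14.3 + 16.2)/2] = 1.9/15.25 = 0.124590…
Arc Ed = %ΔQ / %ΔP = (-3390/21965) / (1.9/15.25) = -1.2387…

-1.24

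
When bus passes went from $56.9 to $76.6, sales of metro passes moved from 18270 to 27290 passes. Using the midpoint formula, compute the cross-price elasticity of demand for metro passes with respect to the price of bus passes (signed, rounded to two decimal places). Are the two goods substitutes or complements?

%ΔQ_{metro passes} = (27290 − 18270)/avg = 9020/22780 = 0.395961…
%ΔP_{bus passes} = (76.6 − 56.9)/avg = 19.7/66.75 = 0.295131…
E_cross = (9020/22780) / (19.7/66.75) = 1.3416…
E_cross > 0 ⇒ the goods are substitutes.

1.34; substitutes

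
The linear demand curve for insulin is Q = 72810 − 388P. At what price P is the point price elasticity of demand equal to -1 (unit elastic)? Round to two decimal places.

93.83

Ed = −388P/(72810 − 388P). Set this equal to -1:
388P = 1·(72810 − 388P) ⇒ 388P(1 + 1) = 1·72810
P = 1·72810 / (388·2) = 93.8273…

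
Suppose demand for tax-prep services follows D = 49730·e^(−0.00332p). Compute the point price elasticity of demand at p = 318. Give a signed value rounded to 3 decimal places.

dD/dp = −0.00332·D = -57.4441. At p = 318, D = 17302.5.
Ed = (dD/dp)·(p/D) = (-57.4441) × (318/17302.5) = -1.05576

-1.056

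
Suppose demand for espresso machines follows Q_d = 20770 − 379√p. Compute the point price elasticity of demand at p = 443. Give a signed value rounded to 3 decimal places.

dQ_d/dp = −379/(2√p) = -9.00342. At p = 443, Q_d = 12793.
Ed = (dQ_d/dp)·(p/Q_d) = (-9.00342) × (443/12793) = -0.31177…

-0.312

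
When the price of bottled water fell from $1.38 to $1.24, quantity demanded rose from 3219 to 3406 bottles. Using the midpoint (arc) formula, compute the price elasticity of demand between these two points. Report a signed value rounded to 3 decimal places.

%ΔQ = (3406 − 3219) / [(3219 + 3406)/2] = 187/3312.5 = 0.056452…
%ΔP = (1.24 − 1.38) / [(1.38 + 1.24)/2] = -0.14/1.31 = -0.106870…
Arc Ed = %ΔQ / %ΔP = (187/3312.5) / (-0.14/1.31) = -0.52823…

-0.528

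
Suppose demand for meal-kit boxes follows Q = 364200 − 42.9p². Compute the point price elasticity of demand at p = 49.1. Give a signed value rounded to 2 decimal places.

-0.79

dQ/dp = −2·42.9·p = -4212.78. At p = 49.1, Q = 260776.251.
Ed = (dQ/dp)·(p/Q) = (-4212.78) × (49.1/260776.251) = -0.7931…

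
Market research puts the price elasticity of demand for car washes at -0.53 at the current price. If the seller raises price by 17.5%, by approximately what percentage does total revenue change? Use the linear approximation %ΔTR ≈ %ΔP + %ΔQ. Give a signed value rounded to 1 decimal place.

%ΔQ ≈ Ed × %ΔP = (-0.53) × (+17.5%) = -9.2750%
%ΔTR ≈ %ΔP + %ΔQ = (+17.5%) + (-9.2750%) = +8.2250%

+8.2%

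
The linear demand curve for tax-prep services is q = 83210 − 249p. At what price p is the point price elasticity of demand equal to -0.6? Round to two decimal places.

Ed = −249p/(83210 − 249p). Set this equal to -0.6:
249p = 0.6·(83210 − 249p) ⇒ 249p(1 + 0.6) = 0.6·83210
p = 0.6·83210 / (249·1.6) = 125.3162…

125.32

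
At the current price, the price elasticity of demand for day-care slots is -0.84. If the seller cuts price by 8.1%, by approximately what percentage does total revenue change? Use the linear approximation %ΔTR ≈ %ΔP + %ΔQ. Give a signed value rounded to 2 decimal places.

%ΔQ ≈ Ed × %ΔP = (-0.84) × (-8.1%) = +6.8040%
%ΔTR ≈ %ΔP + %ΔQ = (-8.1%) + (+6.8040%) = -1.2960%

-1.30%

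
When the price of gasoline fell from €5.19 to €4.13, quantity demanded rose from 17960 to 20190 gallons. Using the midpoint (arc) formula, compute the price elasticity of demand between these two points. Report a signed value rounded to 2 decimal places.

%ΔQ = (20190 − 17960) / [(17960 + 20190)/2] = 2230/19075 = 0.116906…
%ΔP = (4.13 − 5.19) / [(5.19 + 4.13)/2] = -1.06/4.66 = -0.227467…
Arc Ed = %ΔQ / %ΔP = (2230/19075) / (-1.06/4.66) = -0.5139…

-0.51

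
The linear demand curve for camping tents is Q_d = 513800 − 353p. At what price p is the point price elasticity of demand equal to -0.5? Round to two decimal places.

Ed = −353p/(513800 − 353p). Set this equal to -0.5:
353p = 0.5·(513800 − 353p) ⇒ 353p(1 + 0.5) = 0.5·513800
p = 0.5·513800 / (353·1.5) = 485.1746…

485.17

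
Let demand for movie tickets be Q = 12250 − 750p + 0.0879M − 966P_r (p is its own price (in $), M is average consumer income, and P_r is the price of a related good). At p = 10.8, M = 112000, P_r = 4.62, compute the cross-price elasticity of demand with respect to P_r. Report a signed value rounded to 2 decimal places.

-0.47

At the given values, Q = 12250 − 750(10.8) + 0.0879(112000) − 966(4.62) = 9531.88.
∂Q/∂P_r = -966.
E = (-966) × (4.62/9531.88) = -0.4682…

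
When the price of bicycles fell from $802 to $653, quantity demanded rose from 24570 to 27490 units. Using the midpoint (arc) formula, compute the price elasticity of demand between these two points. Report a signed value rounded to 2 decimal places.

-0.55

%ΔQ = (27490 − 24570) / [(24570 + 27490)/2] = 2920/26030 = 0.112178…
%ΔP = (653 − 802) / [(802 + 653)/2] = -149/727.5 = -0.204810…
Arc Ed = %ΔQ / %ΔP = (2920/26030) / (-149/727.5) = -0.5477…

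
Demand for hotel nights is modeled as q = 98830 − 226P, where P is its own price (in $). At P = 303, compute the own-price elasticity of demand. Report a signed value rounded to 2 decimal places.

At the given values, q = 98830 − 226(303) = 30352.
∂q/∂P = −226.
E = (-226) × (303/30352) = -2.2561…

-2.26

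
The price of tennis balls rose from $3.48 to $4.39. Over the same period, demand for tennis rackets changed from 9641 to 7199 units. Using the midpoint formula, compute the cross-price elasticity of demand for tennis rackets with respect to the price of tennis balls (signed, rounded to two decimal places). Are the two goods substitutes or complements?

%ΔQ_{tennis rackets} = (7199 − 9641)/avg = -2442/8420 = -0.290023…
%ΔP_{tennis balls} = (4.39 − 3.48)/avg = 0.91/3.935 = 0.231257…
E_cross = (-2442/8420) / (0.91/3.935) = -1.2541…
E_cross < 0 ⇒ the goods are complements.

-1.25; complements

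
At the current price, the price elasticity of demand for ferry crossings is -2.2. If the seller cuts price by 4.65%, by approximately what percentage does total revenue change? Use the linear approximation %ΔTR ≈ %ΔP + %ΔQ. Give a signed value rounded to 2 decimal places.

%ΔQ ≈ Ed × %ΔP = (-2.2) × (-4.65%) = +10.2300%
%ΔTR ≈ %ΔP + %ΔQ = (-4.65%) + (+10.2300%) = +5.5800%

+5.58%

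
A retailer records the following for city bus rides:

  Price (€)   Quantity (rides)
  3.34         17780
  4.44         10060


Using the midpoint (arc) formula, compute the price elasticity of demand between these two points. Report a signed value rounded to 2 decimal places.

%ΔQ = (10060 − 17780) / [(17780 + 10060)/2] = -7720/13920 = -0.554597…
%ΔP = (4.44 − 3.34) / [(3.34 + 4.44)/2] = 1.1/3.89 = 0.282776…
Arc Ed = %ΔQ / %ΔP = (-7720/13920) / (1.1/3.89) = -1.9612…

-1.96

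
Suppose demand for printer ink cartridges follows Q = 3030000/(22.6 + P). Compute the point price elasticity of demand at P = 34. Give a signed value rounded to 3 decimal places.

dQ/dP = −3030000/(22.6 + P)² = -945.823. At P = 34, Q = 53533.6.
Ed = (dQ/dP)·(P/Q) = (-945.823) × (34/53533.6) = -0.60070…

-0.601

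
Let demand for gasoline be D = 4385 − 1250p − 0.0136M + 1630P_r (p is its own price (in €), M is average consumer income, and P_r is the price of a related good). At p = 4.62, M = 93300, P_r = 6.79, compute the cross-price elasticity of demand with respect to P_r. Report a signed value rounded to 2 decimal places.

At the given values, D = 4385 − 1250(4.62) − 0.0136(93300) + 1630(6.79) = 8408.82.
∂D/∂P_r = 1630.
E = (1630) × (6.79/8408.82) = 1.3162…

1.32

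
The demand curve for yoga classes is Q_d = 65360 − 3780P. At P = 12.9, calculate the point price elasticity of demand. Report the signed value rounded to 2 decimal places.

-2.94

dQ_d/dP = −3780. At P = 12.9, Q_d = 65360 − 3780(12.9) = 16598.
Ed = (dQ_d/dP)·(P/Q_d) = −3780 × (12.9/16598) = -2.9378…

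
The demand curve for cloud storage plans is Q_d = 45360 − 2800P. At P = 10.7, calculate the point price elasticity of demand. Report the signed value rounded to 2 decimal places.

dQ_d/dP = −2800. At P = 10.7, Q_d = 45360 − 2800(10.7) = 15400.
Ed = (dQ_d/dP)·(P/Q_d) = −2800 × (10.7/15400) = -1.9454…

-1.95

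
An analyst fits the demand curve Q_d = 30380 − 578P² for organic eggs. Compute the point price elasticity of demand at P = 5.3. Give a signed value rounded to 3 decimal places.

dQ_d/dP = −2·578·P = -6126.8. At P = 5.3, Q_d = 14143.98.
Ed = (dQ_d/dP)·(P/Q_d) = (-6126.8) × (5.3/14143.98) = -2.29582…

-2.296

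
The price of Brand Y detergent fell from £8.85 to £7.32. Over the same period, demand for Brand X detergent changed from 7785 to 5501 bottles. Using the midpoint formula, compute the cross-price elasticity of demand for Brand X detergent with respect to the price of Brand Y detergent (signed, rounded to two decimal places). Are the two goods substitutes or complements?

%ΔQ_{Brand X detergent} = (5501 − 7785)/avg = -2284/6643 = -0.343820…
%ΔP_{Brand Y detergent} = (7.32 − 8.85)/avg = -1.53/8.085 = -0.189239…
E_cross = (-2284/6643) / (-1.53/8.085) = 1.8168…
E_cross > 0 ⇒ the goods are substitutes.

1.82; substitutes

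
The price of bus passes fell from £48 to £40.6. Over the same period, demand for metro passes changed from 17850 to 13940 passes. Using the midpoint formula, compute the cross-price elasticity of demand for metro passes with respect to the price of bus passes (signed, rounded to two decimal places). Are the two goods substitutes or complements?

1.47; substitutes

%ΔQ_{metro passes} = (13940 − 17850)/avg = -3910/15895 = -0.245989…
%ΔP_{bus passes} = (40.6 − 48)/avg = -7.4/44.3 = -0.167042…
E_cross = (-3910/15895) / (-7.4/44.3) = 1.4726…
E_cross > 0 ⇒ the goods are substitutes.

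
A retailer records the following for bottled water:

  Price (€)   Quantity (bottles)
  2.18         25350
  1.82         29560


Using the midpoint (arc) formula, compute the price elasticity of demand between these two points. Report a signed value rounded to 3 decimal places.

-0.852

%ΔQ = (29560 − 25350) / [(25350 + 29560)/2] = 4210/27455 = 0.153341…
%ΔP = (1.82 − 2.18) / [(2.18 + 1.82)/2] = -0.36/2 = -0.18
Arc Ed = %ΔQ / %ΔP = (4210/27455) / (-0.36/2) = -0.85189…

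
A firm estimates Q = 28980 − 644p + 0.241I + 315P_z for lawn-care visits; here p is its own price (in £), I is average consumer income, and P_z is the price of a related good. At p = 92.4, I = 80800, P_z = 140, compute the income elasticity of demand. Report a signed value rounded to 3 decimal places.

0.589

At the given values, Q = 28980 − 644(92.4) + 0.241(80800) + 315(140) = 33047.2.
∂Q/∂I = 0.241.
E = (0.241) × (80800/33047.2) = 0.58924…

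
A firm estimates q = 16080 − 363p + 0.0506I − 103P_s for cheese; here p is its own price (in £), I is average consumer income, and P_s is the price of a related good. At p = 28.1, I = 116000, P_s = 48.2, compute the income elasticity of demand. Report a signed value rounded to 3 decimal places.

At the given values, q = 16080 − 363(28.1) + 0.0506(116000) − 103(48.2) = 6784.7.
∂q/∂I = 0.0506.
E = (0.0506) × (116000/6784.7) = 0.86512…

0.865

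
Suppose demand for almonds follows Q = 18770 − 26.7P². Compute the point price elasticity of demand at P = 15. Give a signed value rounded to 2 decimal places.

-0.94

dQ/dP = −2·26.7·P = -801. At P = 15, Q = 12762.5.
Ed = (dQ/dP)·(P/Q) = (-801) × (15/12762.5) = -0.9414…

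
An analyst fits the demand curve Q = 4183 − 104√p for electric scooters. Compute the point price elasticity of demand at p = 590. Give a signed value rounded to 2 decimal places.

dQ/dp = −104/(2√p) = -2.14081. At p = 590, Q = 1656.85.
Ed = (dQ/dp)·(p/Q) = (-2.14081) × (590/1656.85) = -0.7623…

-0.76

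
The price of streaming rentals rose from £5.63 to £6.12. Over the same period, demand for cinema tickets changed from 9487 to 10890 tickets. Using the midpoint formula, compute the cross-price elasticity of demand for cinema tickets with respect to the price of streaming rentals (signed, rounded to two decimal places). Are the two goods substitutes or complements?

1.65; substitutes

%ΔQ_{cinema tickets} = (10890 − 9487)/avg = 1403/10188.5 = 0.137704…
%ΔP_{streaming rentals} = (6.12 − 5.63)/avg = 0.49/5.875 = 0.083404…
E_cross = (1403/10188.5) / (0.49/5.875) = 1.6510…
E_cross > 0 ⇒ the goods are substitutes.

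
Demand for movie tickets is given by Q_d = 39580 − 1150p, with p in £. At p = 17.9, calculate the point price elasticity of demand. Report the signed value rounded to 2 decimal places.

dQ_d/dp = −1150. At p = 17.9, Q_d = 39580 − 1150(17.9) = 18995.
Ed = (dQ_d/dp)·(p/Q_d) = −1150 × (17.9/18995) = -1.0837…

-1.08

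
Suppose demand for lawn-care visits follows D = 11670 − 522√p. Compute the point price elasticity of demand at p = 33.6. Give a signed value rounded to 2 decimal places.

-0.18

dD/dp = −522/(2√p) = -45.0268. At p = 33.6, D = 8644.2.
Ed = (dD/dp)·(p/D) = (-45.0268) × (33.6/8644.2) = -0.1750…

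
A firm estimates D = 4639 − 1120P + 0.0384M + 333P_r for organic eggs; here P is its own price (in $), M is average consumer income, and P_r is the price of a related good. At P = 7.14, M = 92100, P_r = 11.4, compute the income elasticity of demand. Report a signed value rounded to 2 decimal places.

At the given values, D = 4639 − 1120(7.14) + 0.0384(92100) + 333(11.4) = 3975.04.
∂D/∂M = 0.0384.
E = (0.0384) × (92100/3975.04) = 0.8897…

0.89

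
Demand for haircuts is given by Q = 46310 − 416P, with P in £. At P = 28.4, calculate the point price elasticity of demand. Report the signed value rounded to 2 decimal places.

dQ/dP = −416. At P = 28.4, Q = 46310 − 416(28.4) = 34495.6.
Ed = (dQ/dP)·(P/Q) = −416 × (28.4/34495.6) = -0.3424…

-0.34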